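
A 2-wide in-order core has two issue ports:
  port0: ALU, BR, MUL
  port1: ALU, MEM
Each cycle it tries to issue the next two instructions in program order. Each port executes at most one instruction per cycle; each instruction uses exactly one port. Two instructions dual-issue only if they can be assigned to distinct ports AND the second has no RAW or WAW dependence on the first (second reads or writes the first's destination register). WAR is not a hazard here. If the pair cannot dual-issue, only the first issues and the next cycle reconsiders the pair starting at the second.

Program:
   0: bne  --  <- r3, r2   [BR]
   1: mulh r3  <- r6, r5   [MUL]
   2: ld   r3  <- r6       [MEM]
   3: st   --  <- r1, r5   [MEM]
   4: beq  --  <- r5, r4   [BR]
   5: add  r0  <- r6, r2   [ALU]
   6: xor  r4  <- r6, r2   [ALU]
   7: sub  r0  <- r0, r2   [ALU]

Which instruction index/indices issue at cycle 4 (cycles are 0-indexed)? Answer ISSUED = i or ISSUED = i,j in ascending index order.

0. bne @i0  | no-port BR/MUL
1. mulh @i1  | WAW r3
2. ld @i2  | no-port MEM/MEM
3. st;beq @i3&i4  | 2-wide
4. add;xor @i5&i6  | 2-wide
5. sub @i7  | tail

ISSUED = 5,6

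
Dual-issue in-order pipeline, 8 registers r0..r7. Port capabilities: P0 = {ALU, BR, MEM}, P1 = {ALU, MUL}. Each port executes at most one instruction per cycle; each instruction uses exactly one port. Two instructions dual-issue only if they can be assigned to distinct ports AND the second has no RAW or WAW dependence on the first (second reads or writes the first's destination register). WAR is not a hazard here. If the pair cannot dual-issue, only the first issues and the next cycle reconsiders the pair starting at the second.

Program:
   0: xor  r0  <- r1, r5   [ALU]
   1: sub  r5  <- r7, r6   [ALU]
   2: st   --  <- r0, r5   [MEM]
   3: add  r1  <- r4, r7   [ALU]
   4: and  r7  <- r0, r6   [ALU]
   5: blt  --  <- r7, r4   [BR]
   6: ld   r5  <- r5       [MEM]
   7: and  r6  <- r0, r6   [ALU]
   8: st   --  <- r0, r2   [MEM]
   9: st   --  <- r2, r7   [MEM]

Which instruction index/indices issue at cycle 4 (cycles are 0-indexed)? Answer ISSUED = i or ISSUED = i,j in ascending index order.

ISSUED = 6,7

#0 head=0: xor/sub i0&i1 pair
#1 head=2: st/add i2&i3 pair
#2 head=4: and i4 RAW r7
#3 head=5: blt i5 no-port BR/MEM
#4 head=6: ld/and i6&i7 pair
#5 head=8: st i8 no-port MEM/MEM
#6 head=9: st i9 tail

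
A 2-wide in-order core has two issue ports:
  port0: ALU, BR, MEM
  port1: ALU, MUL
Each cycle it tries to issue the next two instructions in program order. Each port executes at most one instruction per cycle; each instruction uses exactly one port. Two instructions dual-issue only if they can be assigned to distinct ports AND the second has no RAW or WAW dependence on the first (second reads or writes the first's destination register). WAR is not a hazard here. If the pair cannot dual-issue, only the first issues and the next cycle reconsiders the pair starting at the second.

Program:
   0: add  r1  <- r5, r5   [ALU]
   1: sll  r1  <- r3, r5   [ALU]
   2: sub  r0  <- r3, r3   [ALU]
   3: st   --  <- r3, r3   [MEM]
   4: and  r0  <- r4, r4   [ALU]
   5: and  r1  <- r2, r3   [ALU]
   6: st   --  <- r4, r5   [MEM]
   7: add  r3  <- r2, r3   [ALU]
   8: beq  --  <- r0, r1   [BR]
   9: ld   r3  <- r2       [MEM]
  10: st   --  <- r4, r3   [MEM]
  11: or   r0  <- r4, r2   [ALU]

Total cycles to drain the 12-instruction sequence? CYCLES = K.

[0] i0  add  -- WAW r1
[1] i1,i2  sll/sub  -- dual
[2] i3,i4  st/and  -- dual
[3] i5,i6  and/st  -- dual
[4] i7,i8  add/beq  -- dual
[5] i9  ld  -- no-port MEM/MEM
[6] i10,i11  st/or  -- dual

CYCLES = 7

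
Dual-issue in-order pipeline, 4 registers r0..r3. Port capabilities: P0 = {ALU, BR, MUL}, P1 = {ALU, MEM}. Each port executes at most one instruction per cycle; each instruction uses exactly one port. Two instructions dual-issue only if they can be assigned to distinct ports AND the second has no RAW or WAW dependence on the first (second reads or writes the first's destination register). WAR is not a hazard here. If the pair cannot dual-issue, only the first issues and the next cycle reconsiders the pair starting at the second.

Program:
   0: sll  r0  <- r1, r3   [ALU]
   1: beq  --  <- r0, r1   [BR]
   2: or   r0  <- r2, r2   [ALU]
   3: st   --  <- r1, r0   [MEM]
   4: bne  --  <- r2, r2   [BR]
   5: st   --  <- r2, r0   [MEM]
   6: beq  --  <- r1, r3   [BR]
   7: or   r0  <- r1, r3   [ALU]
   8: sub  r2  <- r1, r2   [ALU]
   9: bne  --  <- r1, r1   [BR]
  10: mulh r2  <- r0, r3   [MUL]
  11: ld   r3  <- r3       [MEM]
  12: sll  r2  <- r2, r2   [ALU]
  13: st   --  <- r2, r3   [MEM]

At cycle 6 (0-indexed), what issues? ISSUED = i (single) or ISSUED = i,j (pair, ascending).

ISSUED = 10,11

#0 head=0: sll i0 RAW r0
#1 head=1: beq+or i1+i2 2-wide
#2 head=3: st+bne i3+i4 2-wide
#3 head=5: st+beq i5+i6 2-wide
#4 head=7: or+sub i7+i8 2-wide
#5 head=9: bne i9 no-port BR/MUL
#6 head=10: mulh+ld i10+i11 2-wide
#7 head=12: sll i12 RAW r2
#8 head=13: st i13 tail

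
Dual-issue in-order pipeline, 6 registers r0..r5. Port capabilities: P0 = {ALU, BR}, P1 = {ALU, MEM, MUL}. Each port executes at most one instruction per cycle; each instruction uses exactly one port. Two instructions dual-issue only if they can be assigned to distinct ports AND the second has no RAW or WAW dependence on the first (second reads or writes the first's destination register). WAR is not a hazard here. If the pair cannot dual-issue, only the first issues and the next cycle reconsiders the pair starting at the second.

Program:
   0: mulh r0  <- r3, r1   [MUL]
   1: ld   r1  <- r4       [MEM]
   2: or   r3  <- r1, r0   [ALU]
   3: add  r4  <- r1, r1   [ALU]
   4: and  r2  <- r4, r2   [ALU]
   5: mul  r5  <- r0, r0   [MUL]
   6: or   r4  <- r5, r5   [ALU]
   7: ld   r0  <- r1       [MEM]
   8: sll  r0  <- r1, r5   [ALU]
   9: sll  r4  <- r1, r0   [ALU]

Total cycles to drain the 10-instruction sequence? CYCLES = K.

CYCLES = 7

t=0 i0:mulh ; no-port MUL/MEM
t=1 i1:ld ; RAW r1
t=2 i2,i3:or;add ; 2-wide
t=3 i4,i5:and;mul ; 2-wide
t=4 i6,i7:or;ld ; 2-wide
t=5 i8:sll ; RAW r0
t=6 i9:sll ; tail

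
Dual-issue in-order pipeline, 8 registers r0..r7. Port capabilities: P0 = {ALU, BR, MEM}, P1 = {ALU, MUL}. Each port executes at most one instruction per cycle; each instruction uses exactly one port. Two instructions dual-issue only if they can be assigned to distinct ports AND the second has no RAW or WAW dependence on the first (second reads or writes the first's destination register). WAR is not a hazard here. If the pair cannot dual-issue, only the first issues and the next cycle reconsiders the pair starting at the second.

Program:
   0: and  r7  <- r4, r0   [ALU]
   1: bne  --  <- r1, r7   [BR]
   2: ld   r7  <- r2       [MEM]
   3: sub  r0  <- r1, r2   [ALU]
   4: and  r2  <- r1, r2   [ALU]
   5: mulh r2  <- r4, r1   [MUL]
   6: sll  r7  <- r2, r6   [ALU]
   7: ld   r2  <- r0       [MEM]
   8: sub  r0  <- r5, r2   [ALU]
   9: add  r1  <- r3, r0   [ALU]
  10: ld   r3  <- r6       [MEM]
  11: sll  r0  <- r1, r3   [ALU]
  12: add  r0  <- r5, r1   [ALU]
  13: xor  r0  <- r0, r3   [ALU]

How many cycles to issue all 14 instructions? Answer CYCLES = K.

CYCLES = 11

c0: i0 and  RAW r7
c1: i1 bne  no-port BR/MEM
c2: i2+i3 ld+sub  2-wide
c3: i4 and  WAW r2
c4: i5 mulh  RAW r2
c5: i6+i7 sll+ld  2-wide
c6: i8 sub  RAW r0
c7: i9+i10 add+ld  2-wide
c8: i11 sll  WAW r0
c9: i12 add  RAW+WAW r0
c10: i13 xor  tail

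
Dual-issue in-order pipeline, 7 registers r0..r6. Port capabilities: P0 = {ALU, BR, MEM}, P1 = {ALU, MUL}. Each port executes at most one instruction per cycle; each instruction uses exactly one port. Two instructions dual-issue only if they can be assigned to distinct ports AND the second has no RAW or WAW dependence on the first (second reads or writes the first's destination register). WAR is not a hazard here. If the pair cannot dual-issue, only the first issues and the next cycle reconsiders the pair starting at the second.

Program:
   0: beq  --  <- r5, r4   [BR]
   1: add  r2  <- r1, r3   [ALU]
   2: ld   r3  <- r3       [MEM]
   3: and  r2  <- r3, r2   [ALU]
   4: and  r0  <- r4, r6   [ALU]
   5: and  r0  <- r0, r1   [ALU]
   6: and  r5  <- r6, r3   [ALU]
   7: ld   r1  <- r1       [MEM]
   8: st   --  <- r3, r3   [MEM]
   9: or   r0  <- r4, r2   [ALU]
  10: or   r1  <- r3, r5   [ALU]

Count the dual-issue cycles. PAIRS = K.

PAIRS = 4

[0] i0&i1  beq.BR+add.ALU  -- pair
[1] i2  ld.MEM  -- RAW r3
[2] i3&i4  and.ALU+and.ALU  -- pair
[3] i5&i6  and.ALU+and.ALU  -- pair
[4] i7  ld.MEM  -- no-port MEM/MEM
[5] i8&i9  st.MEM+or.ALU  -- pair
[6] i10  or.ALU  -- tail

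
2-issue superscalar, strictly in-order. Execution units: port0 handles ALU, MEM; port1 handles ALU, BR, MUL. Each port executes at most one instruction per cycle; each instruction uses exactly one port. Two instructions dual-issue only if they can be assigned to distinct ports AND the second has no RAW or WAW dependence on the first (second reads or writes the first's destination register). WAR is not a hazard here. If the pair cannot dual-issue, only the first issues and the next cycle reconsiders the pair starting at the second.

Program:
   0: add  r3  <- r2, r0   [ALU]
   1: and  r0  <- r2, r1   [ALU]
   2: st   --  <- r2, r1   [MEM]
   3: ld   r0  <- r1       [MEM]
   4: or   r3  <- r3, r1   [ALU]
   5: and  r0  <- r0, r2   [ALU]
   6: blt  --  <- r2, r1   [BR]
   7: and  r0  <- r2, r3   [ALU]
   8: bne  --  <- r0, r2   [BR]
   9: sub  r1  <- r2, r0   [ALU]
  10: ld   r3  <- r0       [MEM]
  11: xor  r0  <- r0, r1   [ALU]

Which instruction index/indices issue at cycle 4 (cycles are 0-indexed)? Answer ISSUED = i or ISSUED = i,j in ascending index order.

ISSUED = 7

  cy0 -> i0&i1 (add/and) dual
  cy1 -> i2 (st) no-port MEM/MEM
  cy2 -> i3&i4 (ld/or) dual
  cy3 -> i5&i6 (and/blt) dual
  cy4 -> i7 (and) RAW r0
  cy5 -> i8&i9 (bne/sub) dual
  cy6 -> i10&i11 (ld/xor) dual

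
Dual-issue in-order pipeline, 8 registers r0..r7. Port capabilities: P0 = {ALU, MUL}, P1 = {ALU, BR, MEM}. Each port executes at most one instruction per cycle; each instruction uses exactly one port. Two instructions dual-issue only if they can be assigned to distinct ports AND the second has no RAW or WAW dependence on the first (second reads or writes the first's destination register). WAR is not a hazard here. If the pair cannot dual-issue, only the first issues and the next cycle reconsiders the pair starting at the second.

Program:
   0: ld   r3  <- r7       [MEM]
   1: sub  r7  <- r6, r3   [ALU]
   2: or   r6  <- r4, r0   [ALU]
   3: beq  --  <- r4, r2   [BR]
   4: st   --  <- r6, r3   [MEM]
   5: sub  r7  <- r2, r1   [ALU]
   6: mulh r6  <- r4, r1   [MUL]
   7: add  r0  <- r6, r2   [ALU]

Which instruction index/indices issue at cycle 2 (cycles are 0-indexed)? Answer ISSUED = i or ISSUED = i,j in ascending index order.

0. ld.MEM @i0  | RAW r3
1. sub.ALU;or.ALU @i1+i2  | dual
2. beq.BR @i3  | no-port BR/MEM
3. st.MEM;sub.ALU @i4+i5  | dual
4. mulh.MUL @i6  | RAW r6
5. add.ALU @i7  | tail

ISSUED = 3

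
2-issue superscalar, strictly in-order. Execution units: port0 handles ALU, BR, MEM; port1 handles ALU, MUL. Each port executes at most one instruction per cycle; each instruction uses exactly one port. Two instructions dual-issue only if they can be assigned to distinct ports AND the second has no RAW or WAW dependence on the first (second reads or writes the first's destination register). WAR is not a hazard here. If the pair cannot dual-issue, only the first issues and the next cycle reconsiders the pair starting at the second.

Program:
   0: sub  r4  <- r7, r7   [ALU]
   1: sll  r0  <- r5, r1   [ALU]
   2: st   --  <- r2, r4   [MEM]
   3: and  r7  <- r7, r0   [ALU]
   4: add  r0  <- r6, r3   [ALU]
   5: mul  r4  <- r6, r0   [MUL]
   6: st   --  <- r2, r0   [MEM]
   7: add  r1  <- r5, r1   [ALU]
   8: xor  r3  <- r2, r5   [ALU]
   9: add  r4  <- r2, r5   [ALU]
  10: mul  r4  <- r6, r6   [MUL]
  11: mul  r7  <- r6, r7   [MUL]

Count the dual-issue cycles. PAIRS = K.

PAIRS = 4

#0 head=0: sub+sll i0/i1 2-wide
#1 head=2: st+and i2/i3 2-wide
#2 head=4: add i4 RAW r0
#3 head=5: mul+st i5/i6 2-wide
#4 head=7: add+xor i7/i8 2-wide
#5 head=9: add i9 WAW r4
#6 head=10: mul i10 no-port MUL/MUL
#7 head=11: mul i11 tail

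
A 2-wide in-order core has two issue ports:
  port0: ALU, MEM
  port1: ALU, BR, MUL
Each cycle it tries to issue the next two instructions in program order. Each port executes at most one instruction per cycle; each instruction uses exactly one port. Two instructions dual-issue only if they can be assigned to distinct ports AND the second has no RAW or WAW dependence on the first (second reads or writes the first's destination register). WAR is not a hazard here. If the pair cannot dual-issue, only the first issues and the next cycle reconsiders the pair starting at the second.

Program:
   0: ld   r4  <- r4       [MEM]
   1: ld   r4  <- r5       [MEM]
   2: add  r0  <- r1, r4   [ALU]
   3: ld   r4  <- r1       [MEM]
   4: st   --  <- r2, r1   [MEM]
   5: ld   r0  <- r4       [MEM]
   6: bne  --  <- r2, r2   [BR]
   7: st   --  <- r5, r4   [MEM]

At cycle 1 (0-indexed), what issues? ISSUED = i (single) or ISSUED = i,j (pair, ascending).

ISSUED = 1

  cy0 -> i0 (ld) no-port MEM/MEM
  cy1 -> i1 (ld) RAW r4
  cy2 -> i2&i3 (add/ld) dual
  cy3 -> i4 (st) no-port MEM/MEM
  cy4 -> i5&i6 (ld/bne) dual
  cy5 -> i7 (st) tail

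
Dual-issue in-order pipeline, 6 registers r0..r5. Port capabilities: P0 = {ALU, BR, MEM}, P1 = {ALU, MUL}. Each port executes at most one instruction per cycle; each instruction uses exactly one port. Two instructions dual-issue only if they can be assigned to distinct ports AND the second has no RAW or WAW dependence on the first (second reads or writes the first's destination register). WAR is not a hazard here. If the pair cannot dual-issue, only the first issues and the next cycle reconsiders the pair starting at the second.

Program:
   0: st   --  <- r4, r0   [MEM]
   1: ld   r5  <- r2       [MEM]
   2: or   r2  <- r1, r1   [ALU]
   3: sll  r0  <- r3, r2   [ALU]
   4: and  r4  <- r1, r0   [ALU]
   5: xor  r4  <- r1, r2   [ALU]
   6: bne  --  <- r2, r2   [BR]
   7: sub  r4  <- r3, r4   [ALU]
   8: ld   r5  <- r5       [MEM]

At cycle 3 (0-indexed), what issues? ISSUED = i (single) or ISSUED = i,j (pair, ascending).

ISSUED = 4

[0] i0  st  -- no-port MEM/MEM
[1] i1/i2  ld or  -- 2-wide
[2] i3  sll  -- RAW r0
[3] i4  and  -- WAW r4
[4] i5/i6  xor bne  -- 2-wide
[5] i7/i8  sub ld  -- 2-wide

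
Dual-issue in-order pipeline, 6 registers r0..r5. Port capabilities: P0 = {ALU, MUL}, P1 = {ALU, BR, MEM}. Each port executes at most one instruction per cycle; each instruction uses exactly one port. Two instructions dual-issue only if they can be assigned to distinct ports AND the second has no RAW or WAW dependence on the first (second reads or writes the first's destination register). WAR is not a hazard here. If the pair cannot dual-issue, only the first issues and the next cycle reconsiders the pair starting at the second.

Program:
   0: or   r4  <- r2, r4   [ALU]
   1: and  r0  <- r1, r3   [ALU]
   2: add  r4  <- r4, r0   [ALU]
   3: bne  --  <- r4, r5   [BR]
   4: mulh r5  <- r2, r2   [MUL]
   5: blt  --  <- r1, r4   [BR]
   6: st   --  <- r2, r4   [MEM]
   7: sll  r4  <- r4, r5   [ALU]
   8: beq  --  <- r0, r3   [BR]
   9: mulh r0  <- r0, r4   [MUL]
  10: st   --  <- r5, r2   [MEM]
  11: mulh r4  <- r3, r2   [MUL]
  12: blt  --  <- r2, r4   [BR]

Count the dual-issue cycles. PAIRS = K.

0. or.ALU and.ALU @i0/i1  | 2-wide
1. add.ALU @i2  | RAW r4
2. bne.BR mulh.MUL @i3/i4  | 2-wide
3. blt.BR @i5  | no-port BR/MEM
4. st.MEM sll.ALU @i6/i7  | 2-wide
5. beq.BR mulh.MUL @i8/i9  | 2-wide
6. st.MEM mulh.MUL @i10/i11  | 2-wide
7. blt.BR @i12  | tail

PAIRS = 5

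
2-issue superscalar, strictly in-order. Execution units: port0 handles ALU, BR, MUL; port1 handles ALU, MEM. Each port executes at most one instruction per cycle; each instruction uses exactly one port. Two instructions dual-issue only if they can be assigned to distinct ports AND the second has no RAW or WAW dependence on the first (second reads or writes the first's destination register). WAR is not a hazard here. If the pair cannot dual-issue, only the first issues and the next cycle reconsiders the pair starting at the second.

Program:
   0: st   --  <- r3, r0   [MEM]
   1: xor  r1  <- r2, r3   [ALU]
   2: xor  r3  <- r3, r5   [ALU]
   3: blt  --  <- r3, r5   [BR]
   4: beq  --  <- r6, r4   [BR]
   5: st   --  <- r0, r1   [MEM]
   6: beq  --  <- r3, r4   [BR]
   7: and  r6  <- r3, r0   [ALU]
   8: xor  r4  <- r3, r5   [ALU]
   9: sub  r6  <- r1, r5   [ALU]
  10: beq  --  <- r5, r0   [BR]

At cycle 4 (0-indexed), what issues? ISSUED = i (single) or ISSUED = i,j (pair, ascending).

ISSUED = 6,7

t=0 i0&i1:st.MEM+xor.ALU ; pair
t=1 i2:xor.ALU ; RAW r3
t=2 i3:blt.BR ; no-port BR/BR
t=3 i4&i5:beq.BR+st.MEM ; pair
t=4 i6&i7:beq.BR+and.ALU ; pair
t=5 i8&i9:xor.ALU+sub.ALU ; pair
t=6 i10:beq.BR ; tail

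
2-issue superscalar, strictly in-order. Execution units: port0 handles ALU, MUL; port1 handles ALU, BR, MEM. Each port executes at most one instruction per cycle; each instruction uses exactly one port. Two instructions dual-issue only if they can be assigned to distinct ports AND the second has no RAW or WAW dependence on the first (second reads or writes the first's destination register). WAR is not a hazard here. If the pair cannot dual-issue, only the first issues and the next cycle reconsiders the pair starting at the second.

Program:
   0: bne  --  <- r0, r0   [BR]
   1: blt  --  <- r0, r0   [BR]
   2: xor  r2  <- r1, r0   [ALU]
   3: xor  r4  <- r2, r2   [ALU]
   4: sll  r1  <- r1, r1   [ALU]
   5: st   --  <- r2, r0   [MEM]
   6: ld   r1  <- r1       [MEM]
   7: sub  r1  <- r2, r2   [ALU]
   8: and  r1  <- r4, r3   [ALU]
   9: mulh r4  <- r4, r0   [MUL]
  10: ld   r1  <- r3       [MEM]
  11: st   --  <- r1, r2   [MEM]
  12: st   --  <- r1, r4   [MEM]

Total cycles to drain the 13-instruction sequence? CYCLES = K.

#0 head=0: bne i0 no-port BR/BR
#1 head=1: blt;xor i1/i2 pair
#2 head=3: xor;sll i3/i4 pair
#3 head=5: st i5 no-port MEM/MEM
#4 head=6: ld i6 WAW r1
#5 head=7: sub i7 WAW r1
#6 head=8: and;mulh i8/i9 pair
#7 head=10: ld i10 no-port MEM/MEM
#8 head=11: st i11 no-port MEM/MEM
#9 head=12: st i12 tail

CYCLES = 10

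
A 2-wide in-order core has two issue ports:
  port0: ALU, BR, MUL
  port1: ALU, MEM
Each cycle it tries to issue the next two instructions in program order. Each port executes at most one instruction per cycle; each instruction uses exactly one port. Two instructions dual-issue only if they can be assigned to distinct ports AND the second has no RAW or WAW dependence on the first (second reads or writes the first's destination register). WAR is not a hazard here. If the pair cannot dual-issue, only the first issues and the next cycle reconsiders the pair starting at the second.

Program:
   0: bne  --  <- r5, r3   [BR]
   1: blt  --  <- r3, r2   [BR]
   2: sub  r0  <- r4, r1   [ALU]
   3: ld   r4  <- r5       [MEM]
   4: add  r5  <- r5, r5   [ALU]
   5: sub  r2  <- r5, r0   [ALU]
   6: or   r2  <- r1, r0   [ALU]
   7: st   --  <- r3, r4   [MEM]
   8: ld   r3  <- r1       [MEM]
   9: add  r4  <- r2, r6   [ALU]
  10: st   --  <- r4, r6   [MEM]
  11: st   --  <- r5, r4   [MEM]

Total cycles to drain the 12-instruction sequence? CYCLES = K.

  cy0 -> i0 (bne) no-port BR/BR
  cy1 -> i1+i2 (blt+sub) 2-wide
  cy2 -> i3+i4 (ld+add) 2-wide
  cy3 -> i5 (sub) WAW r2
  cy4 -> i6+i7 (or+st) 2-wide
  cy5 -> i8+i9 (ld+add) 2-wide
  cy6 -> i10 (st) no-port MEM/MEM
  cy7 -> i11 (st) tail

CYCLES = 8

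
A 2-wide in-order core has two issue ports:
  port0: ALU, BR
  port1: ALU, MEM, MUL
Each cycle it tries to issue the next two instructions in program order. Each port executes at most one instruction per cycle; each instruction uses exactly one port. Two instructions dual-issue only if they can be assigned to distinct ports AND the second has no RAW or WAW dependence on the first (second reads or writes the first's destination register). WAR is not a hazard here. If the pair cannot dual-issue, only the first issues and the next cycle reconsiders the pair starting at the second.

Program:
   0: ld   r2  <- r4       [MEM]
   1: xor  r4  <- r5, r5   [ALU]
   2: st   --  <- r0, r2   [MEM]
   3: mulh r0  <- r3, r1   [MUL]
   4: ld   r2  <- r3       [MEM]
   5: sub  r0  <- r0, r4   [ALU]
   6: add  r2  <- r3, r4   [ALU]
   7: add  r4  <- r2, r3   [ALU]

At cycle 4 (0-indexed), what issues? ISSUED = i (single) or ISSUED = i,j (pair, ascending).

t=0 i0+i1:ld;xor ; dual
t=1 i2:st ; no-port MEM/MUL
t=2 i3:mulh ; no-port MUL/MEM
t=3 i4+i5:ld;sub ; dual
t=4 i6:add ; RAW r2
t=5 i7:add ; tail

ISSUED = 6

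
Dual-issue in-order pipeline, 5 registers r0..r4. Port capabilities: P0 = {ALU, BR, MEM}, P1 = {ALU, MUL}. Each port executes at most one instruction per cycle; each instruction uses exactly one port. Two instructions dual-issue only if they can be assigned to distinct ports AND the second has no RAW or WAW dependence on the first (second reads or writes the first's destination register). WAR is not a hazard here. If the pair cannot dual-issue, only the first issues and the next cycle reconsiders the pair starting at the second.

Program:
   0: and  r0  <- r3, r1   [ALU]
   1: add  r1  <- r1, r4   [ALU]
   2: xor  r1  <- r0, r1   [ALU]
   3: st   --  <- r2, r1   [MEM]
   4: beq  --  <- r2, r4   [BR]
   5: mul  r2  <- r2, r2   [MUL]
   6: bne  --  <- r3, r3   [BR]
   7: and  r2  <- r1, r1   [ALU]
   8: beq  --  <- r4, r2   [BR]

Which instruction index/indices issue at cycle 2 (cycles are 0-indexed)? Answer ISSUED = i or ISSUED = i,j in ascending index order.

#0 head=0: and/add i0&i1 2-wide
#1 head=2: xor i2 RAW r1
#2 head=3: st i3 no-port MEM/BR
#3 head=4: beq/mul i4&i5 2-wide
#4 head=6: bne/and i6&i7 2-wide
#5 head=8: beq i8 tail

ISSUED = 3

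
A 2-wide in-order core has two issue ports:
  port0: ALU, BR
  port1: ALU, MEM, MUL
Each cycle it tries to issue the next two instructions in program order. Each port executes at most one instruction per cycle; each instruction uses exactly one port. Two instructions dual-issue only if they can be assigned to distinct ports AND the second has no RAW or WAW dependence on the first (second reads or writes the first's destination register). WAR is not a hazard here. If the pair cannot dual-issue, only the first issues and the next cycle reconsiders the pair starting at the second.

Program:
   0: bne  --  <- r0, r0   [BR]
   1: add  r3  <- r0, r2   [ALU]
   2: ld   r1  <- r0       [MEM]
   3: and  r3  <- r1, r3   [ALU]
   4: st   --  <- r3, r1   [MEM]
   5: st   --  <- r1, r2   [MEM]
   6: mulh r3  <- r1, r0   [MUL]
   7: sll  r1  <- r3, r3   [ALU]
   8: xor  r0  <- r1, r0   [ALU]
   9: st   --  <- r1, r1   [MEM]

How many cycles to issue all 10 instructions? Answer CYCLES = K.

CYCLES = 8

c0: i0/i1 bne/add  dual
c1: i2 ld  RAW r1
c2: i3 and  RAW r3
c3: i4 st  no-port MEM/MEM
c4: i5 st  no-port MEM/MUL
c5: i6 mulh  RAW r3
c6: i7 sll  RAW r1
c7: i8/i9 xor/st  dual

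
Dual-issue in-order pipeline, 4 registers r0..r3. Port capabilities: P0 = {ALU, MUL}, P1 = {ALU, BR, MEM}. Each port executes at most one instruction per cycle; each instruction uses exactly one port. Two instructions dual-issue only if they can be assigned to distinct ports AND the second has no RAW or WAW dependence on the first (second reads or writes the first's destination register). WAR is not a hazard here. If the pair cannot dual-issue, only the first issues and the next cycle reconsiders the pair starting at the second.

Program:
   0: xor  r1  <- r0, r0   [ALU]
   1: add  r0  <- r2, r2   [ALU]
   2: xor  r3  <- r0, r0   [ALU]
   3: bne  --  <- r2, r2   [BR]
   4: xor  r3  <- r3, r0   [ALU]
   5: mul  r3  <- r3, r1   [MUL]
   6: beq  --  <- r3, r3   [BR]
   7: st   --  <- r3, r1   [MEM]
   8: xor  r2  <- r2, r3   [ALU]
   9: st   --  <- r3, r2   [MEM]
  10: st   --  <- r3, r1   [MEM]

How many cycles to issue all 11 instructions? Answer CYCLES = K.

CYCLES = 8

c0: i0,i1 xor.ALU+add.ALU  dual
c1: i2,i3 xor.ALU+bne.BR  dual
c2: i4 xor.ALU  RAW+WAW r3
c3: i5 mul.MUL  RAW r3
c4: i6 beq.BR  no-port BR/MEM
c5: i7,i8 st.MEM+xor.ALU  dual
c6: i9 st.MEM  no-port MEM/MEM
c7: i10 st.MEM  tail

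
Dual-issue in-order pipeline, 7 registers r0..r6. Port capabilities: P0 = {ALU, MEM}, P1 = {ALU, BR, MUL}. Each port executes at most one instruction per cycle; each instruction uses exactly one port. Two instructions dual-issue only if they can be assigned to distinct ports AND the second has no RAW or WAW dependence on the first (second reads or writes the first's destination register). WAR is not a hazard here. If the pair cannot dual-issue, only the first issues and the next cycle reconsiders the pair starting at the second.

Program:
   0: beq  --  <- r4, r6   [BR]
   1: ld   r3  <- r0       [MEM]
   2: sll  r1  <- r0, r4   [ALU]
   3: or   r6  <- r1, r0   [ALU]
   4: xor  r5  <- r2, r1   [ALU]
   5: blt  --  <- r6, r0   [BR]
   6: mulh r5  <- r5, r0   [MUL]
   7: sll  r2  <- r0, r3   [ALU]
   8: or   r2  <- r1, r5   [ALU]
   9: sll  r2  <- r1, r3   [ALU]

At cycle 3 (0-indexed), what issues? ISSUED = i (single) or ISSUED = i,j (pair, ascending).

[0] i0&i1  beq;ld  -- 2-wide
[1] i2  sll  -- RAW r1
[2] i3&i4  or;xor  -- 2-wide
[3] i5  blt  -- no-port BR/MUL
[4] i6&i7  mulh;sll  -- 2-wide
[5] i8  or  -- WAW r2
[6] i9  sll  -- tail

ISSUED = 5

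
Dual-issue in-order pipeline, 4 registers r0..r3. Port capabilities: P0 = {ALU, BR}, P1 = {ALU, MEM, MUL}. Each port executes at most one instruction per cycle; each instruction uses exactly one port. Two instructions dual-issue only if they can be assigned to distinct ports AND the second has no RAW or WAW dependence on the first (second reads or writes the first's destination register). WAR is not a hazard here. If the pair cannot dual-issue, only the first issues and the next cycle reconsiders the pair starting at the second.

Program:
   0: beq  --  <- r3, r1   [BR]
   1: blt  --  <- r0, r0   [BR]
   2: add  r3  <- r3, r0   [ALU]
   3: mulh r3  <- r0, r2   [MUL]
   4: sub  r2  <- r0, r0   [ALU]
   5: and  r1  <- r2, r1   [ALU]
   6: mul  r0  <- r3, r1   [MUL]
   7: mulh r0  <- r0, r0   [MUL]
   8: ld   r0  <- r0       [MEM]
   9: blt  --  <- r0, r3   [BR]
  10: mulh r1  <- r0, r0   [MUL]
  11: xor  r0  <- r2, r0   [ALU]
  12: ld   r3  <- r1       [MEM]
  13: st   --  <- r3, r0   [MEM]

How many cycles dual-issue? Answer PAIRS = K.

PAIRS = 4

0. beq.BR @i0  | no-port BR/BR
1. blt.BR add.ALU @i1,i2  | pair
2. mulh.MUL sub.ALU @i3,i4  | pair
3. and.ALU @i5  | RAW r1
4. mul.MUL @i6  | no-port MUL/MUL
5. mulh.MUL @i7  | no-port MUL/MEM
6. ld.MEM @i8  | RAW r0
7. blt.BR mulh.MUL @i9,i10  | pair
8. xor.ALU ld.MEM @i11,i12  | pair
9. st.MEM @i13  | tail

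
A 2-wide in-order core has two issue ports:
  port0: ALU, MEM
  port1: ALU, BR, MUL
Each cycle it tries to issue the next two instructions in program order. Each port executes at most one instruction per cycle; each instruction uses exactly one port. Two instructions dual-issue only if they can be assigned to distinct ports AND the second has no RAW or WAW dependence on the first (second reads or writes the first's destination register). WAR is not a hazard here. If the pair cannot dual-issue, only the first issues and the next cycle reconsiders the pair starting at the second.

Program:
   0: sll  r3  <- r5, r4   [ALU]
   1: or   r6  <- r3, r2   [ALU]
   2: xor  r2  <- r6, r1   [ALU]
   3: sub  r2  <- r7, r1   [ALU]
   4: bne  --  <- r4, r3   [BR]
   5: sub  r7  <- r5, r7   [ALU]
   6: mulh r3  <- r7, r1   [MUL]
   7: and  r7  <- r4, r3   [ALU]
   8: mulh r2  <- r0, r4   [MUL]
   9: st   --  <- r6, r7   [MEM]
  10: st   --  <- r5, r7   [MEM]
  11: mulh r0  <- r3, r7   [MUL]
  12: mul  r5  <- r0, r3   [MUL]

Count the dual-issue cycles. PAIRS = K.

PAIRS = 3

  cy0 -> i0 (sll.ALU) RAW r3
  cy1 -> i1 (or.ALU) RAW r6
  cy2 -> i2 (xor.ALU) WAW r2
  cy3 -> i3+i4 (sub.ALU bne.BR) pair
  cy4 -> i5 (sub.ALU) RAW r7
  cy5 -> i6 (mulh.MUL) RAW r3
  cy6 -> i7+i8 (and.ALU mulh.MUL) pair
  cy7 -> i9 (st.MEM) no-port MEM/MEM
  cy8 -> i10+i11 (st.MEM mulh.MUL) pair
  cy9 -> i12 (mul.MUL) tail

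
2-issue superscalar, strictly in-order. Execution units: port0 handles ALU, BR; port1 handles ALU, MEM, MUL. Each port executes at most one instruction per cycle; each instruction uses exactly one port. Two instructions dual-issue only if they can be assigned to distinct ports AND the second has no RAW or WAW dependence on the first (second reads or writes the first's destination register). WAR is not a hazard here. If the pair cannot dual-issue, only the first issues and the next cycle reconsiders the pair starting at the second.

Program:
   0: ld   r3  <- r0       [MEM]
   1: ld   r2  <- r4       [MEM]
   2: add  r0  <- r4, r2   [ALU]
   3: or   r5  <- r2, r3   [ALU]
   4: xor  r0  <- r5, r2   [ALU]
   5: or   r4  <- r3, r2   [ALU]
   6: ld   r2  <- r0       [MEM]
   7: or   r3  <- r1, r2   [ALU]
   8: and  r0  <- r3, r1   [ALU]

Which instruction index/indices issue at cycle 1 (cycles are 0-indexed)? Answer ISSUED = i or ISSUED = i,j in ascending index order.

ISSUED = 1

0. ld @i0  | no-port MEM/MEM
1. ld @i1  | RAW r2
2. add or @i2+i3  | 2-wide
3. xor or @i4+i5  | 2-wide
4. ld @i6  | RAW r2
5. or @i7  | RAW r3
6. and @i8  | tail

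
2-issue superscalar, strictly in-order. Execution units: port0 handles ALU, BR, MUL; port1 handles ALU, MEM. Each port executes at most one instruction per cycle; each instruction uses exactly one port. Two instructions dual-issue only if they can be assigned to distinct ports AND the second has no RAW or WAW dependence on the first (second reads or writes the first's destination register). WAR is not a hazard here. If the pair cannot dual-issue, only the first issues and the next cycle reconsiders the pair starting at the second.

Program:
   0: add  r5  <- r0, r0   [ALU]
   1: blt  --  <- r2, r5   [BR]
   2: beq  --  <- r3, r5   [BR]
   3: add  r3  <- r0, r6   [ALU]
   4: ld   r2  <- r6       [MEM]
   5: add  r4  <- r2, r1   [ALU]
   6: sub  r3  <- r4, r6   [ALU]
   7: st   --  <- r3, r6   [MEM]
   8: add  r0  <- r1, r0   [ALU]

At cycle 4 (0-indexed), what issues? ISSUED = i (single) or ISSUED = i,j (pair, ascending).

0. add.ALU @i0  | RAW r5
1. blt.BR @i1  | no-port BR/BR
2. beq.BR;add.ALU @i2+i3  | pair
3. ld.MEM @i4  | RAW r2
4. add.ALU @i5  | RAW r4
5. sub.ALU @i6  | RAW r3
6. st.MEM;add.ALU @i7+i8  | pair

ISSUED = 5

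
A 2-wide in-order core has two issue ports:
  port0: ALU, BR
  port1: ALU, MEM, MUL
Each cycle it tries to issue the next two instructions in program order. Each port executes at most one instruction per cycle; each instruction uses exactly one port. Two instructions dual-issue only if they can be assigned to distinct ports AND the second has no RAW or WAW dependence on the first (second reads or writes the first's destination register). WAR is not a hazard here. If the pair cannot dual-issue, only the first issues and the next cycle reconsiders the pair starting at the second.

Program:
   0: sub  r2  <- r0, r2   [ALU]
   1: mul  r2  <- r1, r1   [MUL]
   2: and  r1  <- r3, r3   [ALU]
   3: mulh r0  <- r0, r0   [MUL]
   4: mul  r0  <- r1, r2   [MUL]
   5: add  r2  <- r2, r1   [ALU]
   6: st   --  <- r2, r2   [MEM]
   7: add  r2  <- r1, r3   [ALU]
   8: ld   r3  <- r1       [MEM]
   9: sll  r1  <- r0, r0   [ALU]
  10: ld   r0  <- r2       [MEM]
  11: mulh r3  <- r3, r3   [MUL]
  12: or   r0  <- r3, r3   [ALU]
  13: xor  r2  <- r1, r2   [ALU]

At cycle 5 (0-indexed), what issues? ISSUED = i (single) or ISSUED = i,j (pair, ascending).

ISSUED = 8,9

  cy0 -> i0 (sub.ALU) WAW r2
  cy1 -> i1&i2 (mul.MUL and.ALU) 2-wide
  cy2 -> i3 (mulh.MUL) no-port MUL/MUL
  cy3 -> i4&i5 (mul.MUL add.ALU) 2-wide
  cy4 -> i6&i7 (st.MEM add.ALU) 2-wide
  cy5 -> i8&i9 (ld.MEM sll.ALU) 2-wide
  cy6 -> i10 (ld.MEM) no-port MEM/MUL
  cy7 -> i11 (mulh.MUL) RAW r3
  cy8 -> i12&i13 (or.ALU xor.ALU) 2-wide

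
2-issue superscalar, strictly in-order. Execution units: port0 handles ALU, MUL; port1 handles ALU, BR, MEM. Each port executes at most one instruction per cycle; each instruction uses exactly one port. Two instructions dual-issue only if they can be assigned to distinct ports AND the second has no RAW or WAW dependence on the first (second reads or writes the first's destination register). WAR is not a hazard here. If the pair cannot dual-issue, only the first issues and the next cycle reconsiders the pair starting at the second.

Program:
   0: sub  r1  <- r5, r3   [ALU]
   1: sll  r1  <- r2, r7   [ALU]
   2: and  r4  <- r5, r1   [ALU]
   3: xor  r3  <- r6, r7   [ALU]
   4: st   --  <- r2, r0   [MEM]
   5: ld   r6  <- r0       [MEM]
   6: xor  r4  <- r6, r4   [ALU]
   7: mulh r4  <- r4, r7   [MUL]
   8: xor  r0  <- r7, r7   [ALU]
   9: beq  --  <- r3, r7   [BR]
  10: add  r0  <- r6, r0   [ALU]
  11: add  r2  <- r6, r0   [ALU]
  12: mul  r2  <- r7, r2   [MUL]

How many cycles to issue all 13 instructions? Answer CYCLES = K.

0. sub.ALU @i0  | WAW r1
1. sll.ALU @i1  | RAW r1
2. and.ALU;xor.ALU @i2&i3  | 2-wide
3. st.MEM @i4  | no-port MEM/MEM
4. ld.MEM @i5  | RAW r6
5. xor.ALU @i6  | RAW+WAW r4
6. mulh.MUL;xor.ALU @i7&i8  | 2-wide
7. beq.BR;add.ALU @i9&i10  | 2-wide
8. add.ALU @i11  | RAW+WAW r2
9. mul.MUL @i12  | tail

CYCLES = 10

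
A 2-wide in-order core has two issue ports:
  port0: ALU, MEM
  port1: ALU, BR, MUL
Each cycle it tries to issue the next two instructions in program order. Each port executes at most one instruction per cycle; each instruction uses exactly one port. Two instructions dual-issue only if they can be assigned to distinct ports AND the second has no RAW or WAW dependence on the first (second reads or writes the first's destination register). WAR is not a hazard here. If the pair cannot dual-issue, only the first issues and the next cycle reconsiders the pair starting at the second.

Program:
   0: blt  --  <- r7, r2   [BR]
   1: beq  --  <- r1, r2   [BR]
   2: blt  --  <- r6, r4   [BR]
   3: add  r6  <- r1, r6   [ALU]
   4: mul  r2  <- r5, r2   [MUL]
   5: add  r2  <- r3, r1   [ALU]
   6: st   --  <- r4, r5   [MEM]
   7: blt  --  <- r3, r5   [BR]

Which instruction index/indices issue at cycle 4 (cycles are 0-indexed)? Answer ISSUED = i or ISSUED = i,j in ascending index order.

ISSUED = 5,6

c0: i0 blt.BR  no-port BR/BR
c1: i1 beq.BR  no-port BR/BR
c2: i2,i3 blt.BR+add.ALU  2-wide
c3: i4 mul.MUL  WAW r2
c4: i5,i6 add.ALU+st.MEM  2-wide
c5: i7 blt.BR  tail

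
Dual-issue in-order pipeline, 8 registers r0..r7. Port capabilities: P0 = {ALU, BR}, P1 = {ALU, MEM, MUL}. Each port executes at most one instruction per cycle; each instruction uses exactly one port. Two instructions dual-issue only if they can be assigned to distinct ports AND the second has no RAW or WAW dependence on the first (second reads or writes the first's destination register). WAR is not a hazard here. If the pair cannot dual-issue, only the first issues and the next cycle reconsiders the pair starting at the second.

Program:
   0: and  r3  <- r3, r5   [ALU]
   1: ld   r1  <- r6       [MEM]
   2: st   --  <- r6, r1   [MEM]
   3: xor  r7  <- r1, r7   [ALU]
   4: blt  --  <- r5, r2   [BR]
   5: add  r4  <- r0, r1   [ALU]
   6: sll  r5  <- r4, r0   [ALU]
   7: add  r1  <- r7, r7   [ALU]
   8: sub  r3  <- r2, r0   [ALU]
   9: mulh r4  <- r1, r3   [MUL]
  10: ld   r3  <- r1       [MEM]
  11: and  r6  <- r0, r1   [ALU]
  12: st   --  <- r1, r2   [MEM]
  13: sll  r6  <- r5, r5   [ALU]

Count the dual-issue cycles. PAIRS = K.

0. and+ld @i0&i1  | dual
1. st+xor @i2&i3  | dual
2. blt+add @i4&i5  | dual
3. sll+add @i6&i7  | dual
4. sub @i8  | RAW r3
5. mulh @i9  | no-port MUL/MEM
6. ld+and @i10&i11  | dual
7. st+sll @i12&i13  | dual

PAIRS = 6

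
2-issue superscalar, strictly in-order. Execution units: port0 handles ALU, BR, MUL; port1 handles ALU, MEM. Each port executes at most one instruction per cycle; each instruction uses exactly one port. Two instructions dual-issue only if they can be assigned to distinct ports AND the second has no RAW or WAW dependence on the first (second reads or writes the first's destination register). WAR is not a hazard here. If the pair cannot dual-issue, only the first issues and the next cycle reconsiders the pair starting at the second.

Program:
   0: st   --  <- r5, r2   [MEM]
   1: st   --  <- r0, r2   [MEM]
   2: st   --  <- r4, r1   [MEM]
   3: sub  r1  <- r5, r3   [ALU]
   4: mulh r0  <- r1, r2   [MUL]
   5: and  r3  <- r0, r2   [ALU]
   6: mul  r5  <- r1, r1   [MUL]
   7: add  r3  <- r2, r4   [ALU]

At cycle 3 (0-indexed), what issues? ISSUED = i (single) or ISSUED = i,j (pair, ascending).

ISSUED = 4

#0 head=0: st.MEM i0 no-port MEM/MEM
#1 head=1: st.MEM i1 no-port MEM/MEM
#2 head=2: st.MEM/sub.ALU i2,i3 dual
#3 head=4: mulh.MUL i4 RAW r0
#4 head=5: and.ALU/mul.MUL i5,i6 dual
#5 head=7: add.ALU i7 tail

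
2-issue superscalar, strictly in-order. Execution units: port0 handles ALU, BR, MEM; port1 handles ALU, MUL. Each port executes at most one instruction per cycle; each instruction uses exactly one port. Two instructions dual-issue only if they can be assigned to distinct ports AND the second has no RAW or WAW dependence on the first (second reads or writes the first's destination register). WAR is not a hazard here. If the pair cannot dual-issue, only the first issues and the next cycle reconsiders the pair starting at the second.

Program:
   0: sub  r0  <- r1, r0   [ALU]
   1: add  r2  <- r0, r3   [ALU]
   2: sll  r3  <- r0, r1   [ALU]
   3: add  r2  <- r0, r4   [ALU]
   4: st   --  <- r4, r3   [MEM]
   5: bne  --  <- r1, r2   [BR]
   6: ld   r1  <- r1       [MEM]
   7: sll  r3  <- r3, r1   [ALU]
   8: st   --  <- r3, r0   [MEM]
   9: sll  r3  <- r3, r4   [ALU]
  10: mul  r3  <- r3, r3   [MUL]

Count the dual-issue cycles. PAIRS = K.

t=0 i0:sub.ALU ; RAW r0
t=1 i1,i2:add.ALU sll.ALU ; 2-wide
t=2 i3,i4:add.ALU st.MEM ; 2-wide
t=3 i5:bne.BR ; no-port BR/MEM
t=4 i6:ld.MEM ; RAW r1
t=5 i7:sll.ALU ; RAW r3
t=6 i8,i9:st.MEM sll.ALU ; 2-wide
t=7 i10:mul.MUL ; tail

PAIRS = 3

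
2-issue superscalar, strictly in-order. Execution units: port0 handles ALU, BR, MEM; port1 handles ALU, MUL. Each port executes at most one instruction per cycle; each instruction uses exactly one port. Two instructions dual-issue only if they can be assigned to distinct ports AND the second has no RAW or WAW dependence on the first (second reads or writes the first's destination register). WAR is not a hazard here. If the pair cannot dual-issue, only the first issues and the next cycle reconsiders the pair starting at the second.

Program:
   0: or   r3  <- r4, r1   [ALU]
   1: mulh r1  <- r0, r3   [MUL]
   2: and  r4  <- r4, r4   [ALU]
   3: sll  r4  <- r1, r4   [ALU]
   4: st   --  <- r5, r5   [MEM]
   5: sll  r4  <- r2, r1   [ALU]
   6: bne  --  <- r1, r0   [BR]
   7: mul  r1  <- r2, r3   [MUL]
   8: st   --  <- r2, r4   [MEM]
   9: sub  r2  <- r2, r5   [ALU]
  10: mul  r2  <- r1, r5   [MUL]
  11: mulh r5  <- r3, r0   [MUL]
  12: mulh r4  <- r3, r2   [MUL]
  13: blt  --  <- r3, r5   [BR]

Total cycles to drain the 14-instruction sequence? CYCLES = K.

CYCLES = 9

t=0 i0:or.ALU ; RAW r3
t=1 i1&i2:mulh.MUL;and.ALU ; dual
t=2 i3&i4:sll.ALU;st.MEM ; dual
t=3 i5&i6:sll.ALU;bne.BR ; dual
t=4 i7&i8:mul.MUL;st.MEM ; dual
t=5 i9:sub.ALU ; WAW r2
t=6 i10:mul.MUL ; no-port MUL/MUL
t=7 i11:mulh.MUL ; no-port MUL/MUL
t=8 i12&i13:mulh.MUL;blt.BR ; dual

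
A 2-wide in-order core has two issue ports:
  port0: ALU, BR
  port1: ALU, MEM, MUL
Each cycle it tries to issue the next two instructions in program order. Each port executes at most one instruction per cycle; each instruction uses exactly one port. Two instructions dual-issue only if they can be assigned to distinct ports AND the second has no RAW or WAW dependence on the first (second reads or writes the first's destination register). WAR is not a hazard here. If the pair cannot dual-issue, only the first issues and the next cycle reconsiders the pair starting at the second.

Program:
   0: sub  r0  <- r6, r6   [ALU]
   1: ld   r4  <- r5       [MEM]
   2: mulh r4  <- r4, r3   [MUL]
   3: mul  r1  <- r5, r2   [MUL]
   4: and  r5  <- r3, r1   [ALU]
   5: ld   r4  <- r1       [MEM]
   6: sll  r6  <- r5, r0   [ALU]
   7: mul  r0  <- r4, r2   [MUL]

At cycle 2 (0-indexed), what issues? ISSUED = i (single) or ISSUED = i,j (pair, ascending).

0. sub.ALU/ld.MEM @i0/i1  | dual
1. mulh.MUL @i2  | no-port MUL/MUL
2. mul.MUL @i3  | RAW r1
3. and.ALU/ld.MEM @i4/i5  | dual
4. sll.ALU/mul.MUL @i6/i7  | dual

ISSUED = 3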